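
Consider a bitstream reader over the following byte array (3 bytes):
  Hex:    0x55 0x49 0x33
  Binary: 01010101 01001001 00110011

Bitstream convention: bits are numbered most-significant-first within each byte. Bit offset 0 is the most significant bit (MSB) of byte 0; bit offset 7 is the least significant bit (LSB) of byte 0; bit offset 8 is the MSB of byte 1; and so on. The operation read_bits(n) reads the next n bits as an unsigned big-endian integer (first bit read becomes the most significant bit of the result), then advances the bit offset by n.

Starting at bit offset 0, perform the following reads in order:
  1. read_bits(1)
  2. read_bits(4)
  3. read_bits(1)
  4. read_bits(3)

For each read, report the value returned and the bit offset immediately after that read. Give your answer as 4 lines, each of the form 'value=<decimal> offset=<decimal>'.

Answer: value=0 offset=1
value=10 offset=5
value=1 offset=6
value=2 offset=9

Derivation:
Read 1: bits[0:1] width=1 -> value=0 (bin 0); offset now 1 = byte 0 bit 1; 23 bits remain
Read 2: bits[1:5] width=4 -> value=10 (bin 1010); offset now 5 = byte 0 bit 5; 19 bits remain
Read 3: bits[5:6] width=1 -> value=1 (bin 1); offset now 6 = byte 0 bit 6; 18 bits remain
Read 4: bits[6:9] width=3 -> value=2 (bin 010); offset now 9 = byte 1 bit 1; 15 bits remain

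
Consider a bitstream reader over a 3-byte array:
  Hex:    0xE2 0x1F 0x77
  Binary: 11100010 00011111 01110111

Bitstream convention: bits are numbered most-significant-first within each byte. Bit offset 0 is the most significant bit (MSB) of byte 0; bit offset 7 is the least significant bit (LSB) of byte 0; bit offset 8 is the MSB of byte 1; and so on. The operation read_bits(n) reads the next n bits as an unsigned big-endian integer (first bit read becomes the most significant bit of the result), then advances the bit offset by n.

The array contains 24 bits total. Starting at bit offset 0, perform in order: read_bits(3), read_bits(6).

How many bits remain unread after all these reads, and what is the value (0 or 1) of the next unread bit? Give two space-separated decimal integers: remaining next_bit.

Read 1: bits[0:3] width=3 -> value=7 (bin 111); offset now 3 = byte 0 bit 3; 21 bits remain
Read 2: bits[3:9] width=6 -> value=4 (bin 000100); offset now 9 = byte 1 bit 1; 15 bits remain

Answer: 15 0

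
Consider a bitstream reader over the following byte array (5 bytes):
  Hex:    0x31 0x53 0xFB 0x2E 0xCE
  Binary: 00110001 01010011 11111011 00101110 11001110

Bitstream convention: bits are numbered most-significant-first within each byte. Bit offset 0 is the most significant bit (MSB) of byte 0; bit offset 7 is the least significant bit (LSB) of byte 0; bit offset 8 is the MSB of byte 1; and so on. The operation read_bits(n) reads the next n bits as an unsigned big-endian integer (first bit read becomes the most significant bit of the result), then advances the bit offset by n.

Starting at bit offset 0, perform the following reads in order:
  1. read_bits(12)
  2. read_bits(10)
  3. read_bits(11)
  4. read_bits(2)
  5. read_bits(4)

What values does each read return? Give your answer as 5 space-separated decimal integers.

Answer: 789 254 1629 2 7

Derivation:
Read 1: bits[0:12] width=12 -> value=789 (bin 001100010101); offset now 12 = byte 1 bit 4; 28 bits remain
Read 2: bits[12:22] width=10 -> value=254 (bin 0011111110); offset now 22 = byte 2 bit 6; 18 bits remain
Read 3: bits[22:33] width=11 -> value=1629 (bin 11001011101); offset now 33 = byte 4 bit 1; 7 bits remain
Read 4: bits[33:35] width=2 -> value=2 (bin 10); offset now 35 = byte 4 bit 3; 5 bits remain
Read 5: bits[35:39] width=4 -> value=7 (bin 0111); offset now 39 = byte 4 bit 7; 1 bits remain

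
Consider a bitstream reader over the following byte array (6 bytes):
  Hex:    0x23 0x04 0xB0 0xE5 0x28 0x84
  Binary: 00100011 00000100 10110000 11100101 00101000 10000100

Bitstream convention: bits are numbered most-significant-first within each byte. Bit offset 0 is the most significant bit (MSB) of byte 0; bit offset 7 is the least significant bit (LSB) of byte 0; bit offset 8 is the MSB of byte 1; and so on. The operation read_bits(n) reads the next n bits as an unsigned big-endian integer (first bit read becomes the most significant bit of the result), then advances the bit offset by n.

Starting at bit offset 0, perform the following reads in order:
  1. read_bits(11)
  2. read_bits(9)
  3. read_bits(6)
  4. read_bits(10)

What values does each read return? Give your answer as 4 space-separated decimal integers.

Answer: 280 75 3 594

Derivation:
Read 1: bits[0:11] width=11 -> value=280 (bin 00100011000); offset now 11 = byte 1 bit 3; 37 bits remain
Read 2: bits[11:20] width=9 -> value=75 (bin 001001011); offset now 20 = byte 2 bit 4; 28 bits remain
Read 3: bits[20:26] width=6 -> value=3 (bin 000011); offset now 26 = byte 3 bit 2; 22 bits remain
Read 4: bits[26:36] width=10 -> value=594 (bin 1001010010); offset now 36 = byte 4 bit 4; 12 bits remain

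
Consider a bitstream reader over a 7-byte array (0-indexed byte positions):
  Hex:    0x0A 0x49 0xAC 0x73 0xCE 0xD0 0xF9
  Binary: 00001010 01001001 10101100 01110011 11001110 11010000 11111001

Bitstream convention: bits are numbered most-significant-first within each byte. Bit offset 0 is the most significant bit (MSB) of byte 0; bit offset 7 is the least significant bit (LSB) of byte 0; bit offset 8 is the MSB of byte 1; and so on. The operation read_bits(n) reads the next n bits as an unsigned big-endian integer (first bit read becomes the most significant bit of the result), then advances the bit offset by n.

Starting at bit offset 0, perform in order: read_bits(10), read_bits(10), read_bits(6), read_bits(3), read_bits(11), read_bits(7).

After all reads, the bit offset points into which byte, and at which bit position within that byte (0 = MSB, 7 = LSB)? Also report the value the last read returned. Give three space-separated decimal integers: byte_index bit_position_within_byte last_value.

Answer: 5 7 104

Derivation:
Read 1: bits[0:10] width=10 -> value=41 (bin 0000101001); offset now 10 = byte 1 bit 2; 46 bits remain
Read 2: bits[10:20] width=10 -> value=154 (bin 0010011010); offset now 20 = byte 2 bit 4; 36 bits remain
Read 3: bits[20:26] width=6 -> value=49 (bin 110001); offset now 26 = byte 3 bit 2; 30 bits remain
Read 4: bits[26:29] width=3 -> value=6 (bin 110); offset now 29 = byte 3 bit 5; 27 bits remain
Read 5: bits[29:40] width=11 -> value=974 (bin 01111001110); offset now 40 = byte 5 bit 0; 16 bits remain
Read 6: bits[40:47] width=7 -> value=104 (bin 1101000); offset now 47 = byte 5 bit 7; 9 bits remain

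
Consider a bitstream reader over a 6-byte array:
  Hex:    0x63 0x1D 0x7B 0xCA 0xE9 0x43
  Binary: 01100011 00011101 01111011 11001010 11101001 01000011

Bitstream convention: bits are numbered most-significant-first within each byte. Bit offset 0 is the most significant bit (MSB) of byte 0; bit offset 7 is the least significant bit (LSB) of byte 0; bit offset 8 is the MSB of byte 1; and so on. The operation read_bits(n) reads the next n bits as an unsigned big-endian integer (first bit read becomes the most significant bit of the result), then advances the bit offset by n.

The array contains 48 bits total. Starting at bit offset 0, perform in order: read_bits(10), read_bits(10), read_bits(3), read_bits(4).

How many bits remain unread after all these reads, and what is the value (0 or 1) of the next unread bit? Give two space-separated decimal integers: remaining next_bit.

Read 1: bits[0:10] width=10 -> value=396 (bin 0110001100); offset now 10 = byte 1 bit 2; 38 bits remain
Read 2: bits[10:20] width=10 -> value=471 (bin 0111010111); offset now 20 = byte 2 bit 4; 28 bits remain
Read 3: bits[20:23] width=3 -> value=5 (bin 101); offset now 23 = byte 2 bit 7; 25 bits remain
Read 4: bits[23:27] width=4 -> value=14 (bin 1110); offset now 27 = byte 3 bit 3; 21 bits remain

Answer: 21 0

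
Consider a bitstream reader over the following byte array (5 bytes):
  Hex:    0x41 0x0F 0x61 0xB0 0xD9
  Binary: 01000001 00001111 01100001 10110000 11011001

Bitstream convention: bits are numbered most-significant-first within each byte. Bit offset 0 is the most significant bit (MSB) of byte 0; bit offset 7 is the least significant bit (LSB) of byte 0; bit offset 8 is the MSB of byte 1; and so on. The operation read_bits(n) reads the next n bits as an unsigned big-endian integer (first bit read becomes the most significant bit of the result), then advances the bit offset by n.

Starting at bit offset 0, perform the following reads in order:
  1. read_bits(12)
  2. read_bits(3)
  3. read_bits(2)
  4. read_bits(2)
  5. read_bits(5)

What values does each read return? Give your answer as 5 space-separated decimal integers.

Read 1: bits[0:12] width=12 -> value=1040 (bin 010000010000); offset now 12 = byte 1 bit 4; 28 bits remain
Read 2: bits[12:15] width=3 -> value=7 (bin 111); offset now 15 = byte 1 bit 7; 25 bits remain
Read 3: bits[15:17] width=2 -> value=2 (bin 10); offset now 17 = byte 2 bit 1; 23 bits remain
Read 4: bits[17:19] width=2 -> value=3 (bin 11); offset now 19 = byte 2 bit 3; 21 bits remain
Read 5: bits[19:24] width=5 -> value=1 (bin 00001); offset now 24 = byte 3 bit 0; 16 bits remain

Answer: 1040 7 2 3 1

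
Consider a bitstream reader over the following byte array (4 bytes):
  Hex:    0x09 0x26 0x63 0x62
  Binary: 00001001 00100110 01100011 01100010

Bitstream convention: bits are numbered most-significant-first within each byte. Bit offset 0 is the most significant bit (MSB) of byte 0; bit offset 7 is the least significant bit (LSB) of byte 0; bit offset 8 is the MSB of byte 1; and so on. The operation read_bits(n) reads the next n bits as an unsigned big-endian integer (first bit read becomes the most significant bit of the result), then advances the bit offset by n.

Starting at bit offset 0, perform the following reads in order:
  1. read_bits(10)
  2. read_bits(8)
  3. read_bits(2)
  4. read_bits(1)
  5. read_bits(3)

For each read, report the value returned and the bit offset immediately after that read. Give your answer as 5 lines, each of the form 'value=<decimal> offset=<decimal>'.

Read 1: bits[0:10] width=10 -> value=36 (bin 0000100100); offset now 10 = byte 1 bit 2; 22 bits remain
Read 2: bits[10:18] width=8 -> value=153 (bin 10011001); offset now 18 = byte 2 bit 2; 14 bits remain
Read 3: bits[18:20] width=2 -> value=2 (bin 10); offset now 20 = byte 2 bit 4; 12 bits remain
Read 4: bits[20:21] width=1 -> value=0 (bin 0); offset now 21 = byte 2 bit 5; 11 bits remain
Read 5: bits[21:24] width=3 -> value=3 (bin 011); offset now 24 = byte 3 bit 0; 8 bits remain

Answer: value=36 offset=10
value=153 offset=18
value=2 offset=20
value=0 offset=21
value=3 offset=24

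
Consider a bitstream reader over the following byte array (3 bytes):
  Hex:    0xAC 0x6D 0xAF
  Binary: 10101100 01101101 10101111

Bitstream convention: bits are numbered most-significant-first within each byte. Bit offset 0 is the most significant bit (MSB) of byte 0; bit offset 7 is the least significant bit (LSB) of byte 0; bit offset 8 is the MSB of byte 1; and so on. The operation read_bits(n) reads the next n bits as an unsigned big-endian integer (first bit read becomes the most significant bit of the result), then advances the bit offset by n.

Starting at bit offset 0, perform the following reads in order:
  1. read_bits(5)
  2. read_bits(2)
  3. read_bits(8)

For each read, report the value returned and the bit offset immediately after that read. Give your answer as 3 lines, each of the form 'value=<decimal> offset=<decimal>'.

Read 1: bits[0:5] width=5 -> value=21 (bin 10101); offset now 5 = byte 0 bit 5; 19 bits remain
Read 2: bits[5:7] width=2 -> value=2 (bin 10); offset now 7 = byte 0 bit 7; 17 bits remain
Read 3: bits[7:15] width=8 -> value=54 (bin 00110110); offset now 15 = byte 1 bit 7; 9 bits remain

Answer: value=21 offset=5
value=2 offset=7
value=54 offset=15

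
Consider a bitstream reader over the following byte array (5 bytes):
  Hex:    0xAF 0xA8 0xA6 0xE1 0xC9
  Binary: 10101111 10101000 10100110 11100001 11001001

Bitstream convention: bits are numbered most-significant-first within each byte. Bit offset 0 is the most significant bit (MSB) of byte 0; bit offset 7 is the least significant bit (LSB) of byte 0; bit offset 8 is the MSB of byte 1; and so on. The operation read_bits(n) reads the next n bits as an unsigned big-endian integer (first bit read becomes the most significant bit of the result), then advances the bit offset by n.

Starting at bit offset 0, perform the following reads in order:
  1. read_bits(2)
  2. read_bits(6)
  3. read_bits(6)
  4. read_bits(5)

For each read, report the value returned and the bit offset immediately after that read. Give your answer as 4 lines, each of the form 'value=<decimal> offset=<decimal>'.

Answer: value=2 offset=2
value=47 offset=8
value=42 offset=14
value=5 offset=19

Derivation:
Read 1: bits[0:2] width=2 -> value=2 (bin 10); offset now 2 = byte 0 bit 2; 38 bits remain
Read 2: bits[2:8] width=6 -> value=47 (bin 101111); offset now 8 = byte 1 bit 0; 32 bits remain
Read 3: bits[8:14] width=6 -> value=42 (bin 101010); offset now 14 = byte 1 bit 6; 26 bits remain
Read 4: bits[14:19] width=5 -> value=5 (bin 00101); offset now 19 = byte 2 bit 3; 21 bits remain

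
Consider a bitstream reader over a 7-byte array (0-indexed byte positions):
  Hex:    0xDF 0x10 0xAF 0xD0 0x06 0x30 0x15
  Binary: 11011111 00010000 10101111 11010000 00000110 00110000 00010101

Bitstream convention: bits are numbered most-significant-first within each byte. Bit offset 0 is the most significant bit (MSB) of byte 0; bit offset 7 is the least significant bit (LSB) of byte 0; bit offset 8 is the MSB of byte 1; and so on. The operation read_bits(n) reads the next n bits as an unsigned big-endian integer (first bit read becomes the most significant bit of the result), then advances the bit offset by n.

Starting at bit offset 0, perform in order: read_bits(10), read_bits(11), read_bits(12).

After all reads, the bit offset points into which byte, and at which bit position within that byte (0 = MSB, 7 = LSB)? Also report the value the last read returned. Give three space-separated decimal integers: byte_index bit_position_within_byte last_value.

Read 1: bits[0:10] width=10 -> value=892 (bin 1101111100); offset now 10 = byte 1 bit 2; 46 bits remain
Read 2: bits[10:21] width=11 -> value=533 (bin 01000010101); offset now 21 = byte 2 bit 5; 35 bits remain
Read 3: bits[21:33] width=12 -> value=4000 (bin 111110100000); offset now 33 = byte 4 bit 1; 23 bits remain

Answer: 4 1 4000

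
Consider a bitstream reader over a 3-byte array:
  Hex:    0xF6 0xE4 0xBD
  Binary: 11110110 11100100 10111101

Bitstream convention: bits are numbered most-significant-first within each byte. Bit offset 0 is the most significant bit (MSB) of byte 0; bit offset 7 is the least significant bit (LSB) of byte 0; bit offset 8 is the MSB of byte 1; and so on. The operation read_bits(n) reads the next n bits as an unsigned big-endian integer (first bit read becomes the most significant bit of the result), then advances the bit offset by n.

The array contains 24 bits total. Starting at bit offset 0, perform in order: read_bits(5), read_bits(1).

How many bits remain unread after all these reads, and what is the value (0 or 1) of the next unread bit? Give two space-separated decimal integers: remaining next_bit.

Read 1: bits[0:5] width=5 -> value=30 (bin 11110); offset now 5 = byte 0 bit 5; 19 bits remain
Read 2: bits[5:6] width=1 -> value=1 (bin 1); offset now 6 = byte 0 bit 6; 18 bits remain

Answer: 18 1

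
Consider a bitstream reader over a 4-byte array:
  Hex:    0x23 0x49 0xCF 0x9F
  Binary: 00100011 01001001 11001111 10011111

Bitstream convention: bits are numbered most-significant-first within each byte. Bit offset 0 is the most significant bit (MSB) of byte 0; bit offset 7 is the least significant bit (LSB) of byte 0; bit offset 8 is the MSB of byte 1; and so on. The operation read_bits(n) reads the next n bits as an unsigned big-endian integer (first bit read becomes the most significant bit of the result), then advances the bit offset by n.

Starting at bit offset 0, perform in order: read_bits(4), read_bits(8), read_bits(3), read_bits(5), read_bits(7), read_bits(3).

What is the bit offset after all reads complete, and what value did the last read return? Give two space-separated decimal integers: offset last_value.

Read 1: bits[0:4] width=4 -> value=2 (bin 0010); offset now 4 = byte 0 bit 4; 28 bits remain
Read 2: bits[4:12] width=8 -> value=52 (bin 00110100); offset now 12 = byte 1 bit 4; 20 bits remain
Read 3: bits[12:15] width=3 -> value=4 (bin 100); offset now 15 = byte 1 bit 7; 17 bits remain
Read 4: bits[15:20] width=5 -> value=28 (bin 11100); offset now 20 = byte 2 bit 4; 12 bits remain
Read 5: bits[20:27] width=7 -> value=124 (bin 1111100); offset now 27 = byte 3 bit 3; 5 bits remain
Read 6: bits[27:30] width=3 -> value=7 (bin 111); offset now 30 = byte 3 bit 6; 2 bits remain

Answer: 30 7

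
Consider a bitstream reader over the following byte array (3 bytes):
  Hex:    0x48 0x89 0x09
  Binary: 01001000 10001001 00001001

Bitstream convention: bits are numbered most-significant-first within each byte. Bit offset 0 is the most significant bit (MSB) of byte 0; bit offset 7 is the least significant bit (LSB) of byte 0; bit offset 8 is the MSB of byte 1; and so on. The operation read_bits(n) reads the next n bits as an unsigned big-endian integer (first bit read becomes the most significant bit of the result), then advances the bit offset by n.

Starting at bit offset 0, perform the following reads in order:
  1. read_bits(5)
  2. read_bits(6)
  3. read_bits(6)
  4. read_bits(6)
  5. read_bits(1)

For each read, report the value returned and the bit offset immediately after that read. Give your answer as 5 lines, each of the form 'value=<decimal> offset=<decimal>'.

Answer: value=9 offset=5
value=4 offset=11
value=18 offset=17
value=4 offset=23
value=1 offset=24

Derivation:
Read 1: bits[0:5] width=5 -> value=9 (bin 01001); offset now 5 = byte 0 bit 5; 19 bits remain
Read 2: bits[5:11] width=6 -> value=4 (bin 000100); offset now 11 = byte 1 bit 3; 13 bits remain
Read 3: bits[11:17] width=6 -> value=18 (bin 010010); offset now 17 = byte 2 bit 1; 7 bits remain
Read 4: bits[17:23] width=6 -> value=4 (bin 000100); offset now 23 = byte 2 bit 7; 1 bits remain
Read 5: bits[23:24] width=1 -> value=1 (bin 1); offset now 24 = byte 3 bit 0; 0 bits remain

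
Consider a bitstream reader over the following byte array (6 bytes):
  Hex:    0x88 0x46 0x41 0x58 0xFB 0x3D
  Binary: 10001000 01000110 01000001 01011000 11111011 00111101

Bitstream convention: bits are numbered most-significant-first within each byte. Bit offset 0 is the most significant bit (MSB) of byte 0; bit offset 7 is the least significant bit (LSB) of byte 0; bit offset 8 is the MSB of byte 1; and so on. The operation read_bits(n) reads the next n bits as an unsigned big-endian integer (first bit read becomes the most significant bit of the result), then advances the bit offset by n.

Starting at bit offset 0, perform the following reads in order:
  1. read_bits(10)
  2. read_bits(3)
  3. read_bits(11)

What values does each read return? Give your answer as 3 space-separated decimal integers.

Answer: 545 0 1601

Derivation:
Read 1: bits[0:10] width=10 -> value=545 (bin 1000100001); offset now 10 = byte 1 bit 2; 38 bits remain
Read 2: bits[10:13] width=3 -> value=0 (bin 000); offset now 13 = byte 1 bit 5; 35 bits remain
Read 3: bits[13:24] width=11 -> value=1601 (bin 11001000001); offset now 24 = byte 3 bit 0; 24 bits remain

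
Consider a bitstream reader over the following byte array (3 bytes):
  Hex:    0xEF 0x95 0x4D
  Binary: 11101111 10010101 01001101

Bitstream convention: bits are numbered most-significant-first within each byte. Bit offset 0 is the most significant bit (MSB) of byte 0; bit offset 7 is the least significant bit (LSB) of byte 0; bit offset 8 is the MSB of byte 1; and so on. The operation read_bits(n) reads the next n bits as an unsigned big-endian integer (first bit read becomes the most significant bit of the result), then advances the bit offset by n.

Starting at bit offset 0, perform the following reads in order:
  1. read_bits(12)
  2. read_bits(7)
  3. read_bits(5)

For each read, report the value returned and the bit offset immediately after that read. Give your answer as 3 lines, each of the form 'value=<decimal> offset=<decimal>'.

Read 1: bits[0:12] width=12 -> value=3833 (bin 111011111001); offset now 12 = byte 1 bit 4; 12 bits remain
Read 2: bits[12:19] width=7 -> value=42 (bin 0101010); offset now 19 = byte 2 bit 3; 5 bits remain
Read 3: bits[19:24] width=5 -> value=13 (bin 01101); offset now 24 = byte 3 bit 0; 0 bits remain

Answer: value=3833 offset=12
value=42 offset=19
value=13 offset=24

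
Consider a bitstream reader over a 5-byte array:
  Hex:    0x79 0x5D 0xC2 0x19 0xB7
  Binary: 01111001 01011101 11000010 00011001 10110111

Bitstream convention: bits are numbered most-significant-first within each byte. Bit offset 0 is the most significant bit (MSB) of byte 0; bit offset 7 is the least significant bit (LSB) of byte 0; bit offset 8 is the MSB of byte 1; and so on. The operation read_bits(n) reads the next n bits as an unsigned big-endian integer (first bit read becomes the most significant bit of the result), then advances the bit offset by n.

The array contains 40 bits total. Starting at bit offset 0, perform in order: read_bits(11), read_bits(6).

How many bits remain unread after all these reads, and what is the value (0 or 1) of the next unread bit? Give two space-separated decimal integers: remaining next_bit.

Read 1: bits[0:11] width=11 -> value=970 (bin 01111001010); offset now 11 = byte 1 bit 3; 29 bits remain
Read 2: bits[11:17] width=6 -> value=59 (bin 111011); offset now 17 = byte 2 bit 1; 23 bits remain

Answer: 23 1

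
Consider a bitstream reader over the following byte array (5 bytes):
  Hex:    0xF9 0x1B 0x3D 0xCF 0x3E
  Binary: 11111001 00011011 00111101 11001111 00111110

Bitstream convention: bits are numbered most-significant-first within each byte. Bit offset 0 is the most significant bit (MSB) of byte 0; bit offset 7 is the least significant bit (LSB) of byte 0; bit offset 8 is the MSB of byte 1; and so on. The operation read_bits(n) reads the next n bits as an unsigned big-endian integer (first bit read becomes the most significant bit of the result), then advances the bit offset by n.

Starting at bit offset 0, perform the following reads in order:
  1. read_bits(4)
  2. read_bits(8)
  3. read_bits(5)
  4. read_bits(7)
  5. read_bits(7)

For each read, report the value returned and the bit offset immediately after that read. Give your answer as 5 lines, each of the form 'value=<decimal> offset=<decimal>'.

Read 1: bits[0:4] width=4 -> value=15 (bin 1111); offset now 4 = byte 0 bit 4; 36 bits remain
Read 2: bits[4:12] width=8 -> value=145 (bin 10010001); offset now 12 = byte 1 bit 4; 28 bits remain
Read 3: bits[12:17] width=5 -> value=22 (bin 10110); offset now 17 = byte 2 bit 1; 23 bits remain
Read 4: bits[17:24] width=7 -> value=61 (bin 0111101); offset now 24 = byte 3 bit 0; 16 bits remain
Read 5: bits[24:31] width=7 -> value=103 (bin 1100111); offset now 31 = byte 3 bit 7; 9 bits remain

Answer: value=15 offset=4
value=145 offset=12
value=22 offset=17
value=61 offset=24
value=103 offset=31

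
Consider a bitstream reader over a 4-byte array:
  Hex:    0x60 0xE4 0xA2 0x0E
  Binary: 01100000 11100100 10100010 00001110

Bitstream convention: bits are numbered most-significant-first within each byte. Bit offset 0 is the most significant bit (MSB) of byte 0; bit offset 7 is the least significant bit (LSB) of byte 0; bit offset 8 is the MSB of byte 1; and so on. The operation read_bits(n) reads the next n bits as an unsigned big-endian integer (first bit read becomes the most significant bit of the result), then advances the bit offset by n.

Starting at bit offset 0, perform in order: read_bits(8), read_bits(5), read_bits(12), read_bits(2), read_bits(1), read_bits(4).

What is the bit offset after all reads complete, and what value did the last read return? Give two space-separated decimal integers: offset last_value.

Read 1: bits[0:8] width=8 -> value=96 (bin 01100000); offset now 8 = byte 1 bit 0; 24 bits remain
Read 2: bits[8:13] width=5 -> value=28 (bin 11100); offset now 13 = byte 1 bit 5; 19 bits remain
Read 3: bits[13:25] width=12 -> value=2372 (bin 100101000100); offset now 25 = byte 3 bit 1; 7 bits remain
Read 4: bits[25:27] width=2 -> value=0 (bin 00); offset now 27 = byte 3 bit 3; 5 bits remain
Read 5: bits[27:28] width=1 -> value=0 (bin 0); offset now 28 = byte 3 bit 4; 4 bits remain
Read 6: bits[28:32] width=4 -> value=14 (bin 1110); offset now 32 = byte 4 bit 0; 0 bits remain

Answer: 32 14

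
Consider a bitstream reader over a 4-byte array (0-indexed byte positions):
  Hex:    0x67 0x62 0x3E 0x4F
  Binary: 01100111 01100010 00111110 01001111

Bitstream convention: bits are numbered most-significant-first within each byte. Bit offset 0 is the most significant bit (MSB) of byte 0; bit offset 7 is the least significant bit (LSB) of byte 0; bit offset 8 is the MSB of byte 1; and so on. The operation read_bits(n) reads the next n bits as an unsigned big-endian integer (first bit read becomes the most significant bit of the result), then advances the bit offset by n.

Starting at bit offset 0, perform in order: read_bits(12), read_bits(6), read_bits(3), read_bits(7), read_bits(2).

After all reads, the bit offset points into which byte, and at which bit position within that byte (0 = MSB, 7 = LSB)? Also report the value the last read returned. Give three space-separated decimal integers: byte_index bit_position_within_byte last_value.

Read 1: bits[0:12] width=12 -> value=1654 (bin 011001110110); offset now 12 = byte 1 bit 4; 20 bits remain
Read 2: bits[12:18] width=6 -> value=8 (bin 001000); offset now 18 = byte 2 bit 2; 14 bits remain
Read 3: bits[18:21] width=3 -> value=7 (bin 111); offset now 21 = byte 2 bit 5; 11 bits remain
Read 4: bits[21:28] width=7 -> value=100 (bin 1100100); offset now 28 = byte 3 bit 4; 4 bits remain
Read 5: bits[28:30] width=2 -> value=3 (bin 11); offset now 30 = byte 3 bit 6; 2 bits remain

Answer: 3 6 3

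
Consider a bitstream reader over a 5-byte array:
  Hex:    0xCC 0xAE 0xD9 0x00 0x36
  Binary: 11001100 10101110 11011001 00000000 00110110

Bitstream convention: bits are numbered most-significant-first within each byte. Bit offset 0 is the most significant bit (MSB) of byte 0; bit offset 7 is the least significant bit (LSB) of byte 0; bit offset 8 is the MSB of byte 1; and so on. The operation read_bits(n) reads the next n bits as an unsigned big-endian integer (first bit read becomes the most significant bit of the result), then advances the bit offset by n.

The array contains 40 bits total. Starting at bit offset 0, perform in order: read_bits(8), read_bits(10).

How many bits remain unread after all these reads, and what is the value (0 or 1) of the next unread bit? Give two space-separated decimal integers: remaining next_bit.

Answer: 22 0

Derivation:
Read 1: bits[0:8] width=8 -> value=204 (bin 11001100); offset now 8 = byte 1 bit 0; 32 bits remain
Read 2: bits[8:18] width=10 -> value=699 (bin 1010111011); offset now 18 = byte 2 bit 2; 22 bits remain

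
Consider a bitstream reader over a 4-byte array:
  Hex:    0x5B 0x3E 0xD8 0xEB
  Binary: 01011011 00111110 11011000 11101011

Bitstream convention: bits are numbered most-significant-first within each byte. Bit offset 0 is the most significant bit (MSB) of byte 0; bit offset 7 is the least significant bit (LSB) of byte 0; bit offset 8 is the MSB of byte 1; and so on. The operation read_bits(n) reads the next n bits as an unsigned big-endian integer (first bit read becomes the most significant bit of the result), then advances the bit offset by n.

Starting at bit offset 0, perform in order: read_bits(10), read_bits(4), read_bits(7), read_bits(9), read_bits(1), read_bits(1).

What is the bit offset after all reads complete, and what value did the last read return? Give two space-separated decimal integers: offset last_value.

Read 1: bits[0:10] width=10 -> value=364 (bin 0101101100); offset now 10 = byte 1 bit 2; 22 bits remain
Read 2: bits[10:14] width=4 -> value=15 (bin 1111); offset now 14 = byte 1 bit 6; 18 bits remain
Read 3: bits[14:21] width=7 -> value=91 (bin 1011011); offset now 21 = byte 2 bit 5; 11 bits remain
Read 4: bits[21:30] width=9 -> value=58 (bin 000111010); offset now 30 = byte 3 bit 6; 2 bits remain
Read 5: bits[30:31] width=1 -> value=1 (bin 1); offset now 31 = byte 3 bit 7; 1 bits remain
Read 6: bits[31:32] width=1 -> value=1 (bin 1); offset now 32 = byte 4 bit 0; 0 bits remain

Answer: 32 1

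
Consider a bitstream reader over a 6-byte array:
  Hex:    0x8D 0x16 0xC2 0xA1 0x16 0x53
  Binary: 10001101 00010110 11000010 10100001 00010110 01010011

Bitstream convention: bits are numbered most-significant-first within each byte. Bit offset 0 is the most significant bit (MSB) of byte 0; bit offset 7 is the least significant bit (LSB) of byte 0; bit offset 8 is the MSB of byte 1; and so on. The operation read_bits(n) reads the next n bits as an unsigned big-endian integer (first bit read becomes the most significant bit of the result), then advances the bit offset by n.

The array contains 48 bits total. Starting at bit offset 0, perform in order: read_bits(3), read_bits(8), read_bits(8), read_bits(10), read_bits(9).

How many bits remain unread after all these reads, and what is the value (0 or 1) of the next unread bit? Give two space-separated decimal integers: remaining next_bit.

Read 1: bits[0:3] width=3 -> value=4 (bin 100); offset now 3 = byte 0 bit 3; 45 bits remain
Read 2: bits[3:11] width=8 -> value=104 (bin 01101000); offset now 11 = byte 1 bit 3; 37 bits remain
Read 3: bits[11:19] width=8 -> value=182 (bin 10110110); offset now 19 = byte 2 bit 3; 29 bits remain
Read 4: bits[19:29] width=10 -> value=84 (bin 0001010100); offset now 29 = byte 3 bit 5; 19 bits remain
Read 5: bits[29:38] width=9 -> value=69 (bin 001000101); offset now 38 = byte 4 bit 6; 10 bits remain

Answer: 10 1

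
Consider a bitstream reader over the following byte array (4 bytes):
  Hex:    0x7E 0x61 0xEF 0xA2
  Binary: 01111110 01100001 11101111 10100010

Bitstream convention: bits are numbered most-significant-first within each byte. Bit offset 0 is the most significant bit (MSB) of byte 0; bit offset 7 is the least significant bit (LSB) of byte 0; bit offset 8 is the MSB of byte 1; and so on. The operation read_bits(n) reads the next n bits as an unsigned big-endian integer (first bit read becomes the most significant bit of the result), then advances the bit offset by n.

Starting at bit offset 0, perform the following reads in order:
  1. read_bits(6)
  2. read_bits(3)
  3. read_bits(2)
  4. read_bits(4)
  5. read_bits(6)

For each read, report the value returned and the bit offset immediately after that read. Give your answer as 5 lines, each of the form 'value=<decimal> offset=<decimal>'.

Read 1: bits[0:6] width=6 -> value=31 (bin 011111); offset now 6 = byte 0 bit 6; 26 bits remain
Read 2: bits[6:9] width=3 -> value=4 (bin 100); offset now 9 = byte 1 bit 1; 23 bits remain
Read 3: bits[9:11] width=2 -> value=3 (bin 11); offset now 11 = byte 1 bit 3; 21 bits remain
Read 4: bits[11:15] width=4 -> value=0 (bin 0000); offset now 15 = byte 1 bit 7; 17 bits remain
Read 5: bits[15:21] width=6 -> value=61 (bin 111101); offset now 21 = byte 2 bit 5; 11 bits remain

Answer: value=31 offset=6
value=4 offset=9
value=3 offset=11
value=0 offset=15
value=61 offset=21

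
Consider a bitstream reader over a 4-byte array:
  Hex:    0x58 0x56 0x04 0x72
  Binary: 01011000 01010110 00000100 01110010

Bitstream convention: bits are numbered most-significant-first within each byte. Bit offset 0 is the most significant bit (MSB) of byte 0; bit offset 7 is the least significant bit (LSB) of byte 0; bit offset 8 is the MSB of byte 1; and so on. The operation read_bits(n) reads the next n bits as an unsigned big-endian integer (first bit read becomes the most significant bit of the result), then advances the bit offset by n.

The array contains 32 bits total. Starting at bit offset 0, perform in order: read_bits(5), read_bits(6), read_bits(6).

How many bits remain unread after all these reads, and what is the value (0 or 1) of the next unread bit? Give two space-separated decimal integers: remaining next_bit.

Read 1: bits[0:5] width=5 -> value=11 (bin 01011); offset now 5 = byte 0 bit 5; 27 bits remain
Read 2: bits[5:11] width=6 -> value=2 (bin 000010); offset now 11 = byte 1 bit 3; 21 bits remain
Read 3: bits[11:17] width=6 -> value=44 (bin 101100); offset now 17 = byte 2 bit 1; 15 bits remain

Answer: 15 0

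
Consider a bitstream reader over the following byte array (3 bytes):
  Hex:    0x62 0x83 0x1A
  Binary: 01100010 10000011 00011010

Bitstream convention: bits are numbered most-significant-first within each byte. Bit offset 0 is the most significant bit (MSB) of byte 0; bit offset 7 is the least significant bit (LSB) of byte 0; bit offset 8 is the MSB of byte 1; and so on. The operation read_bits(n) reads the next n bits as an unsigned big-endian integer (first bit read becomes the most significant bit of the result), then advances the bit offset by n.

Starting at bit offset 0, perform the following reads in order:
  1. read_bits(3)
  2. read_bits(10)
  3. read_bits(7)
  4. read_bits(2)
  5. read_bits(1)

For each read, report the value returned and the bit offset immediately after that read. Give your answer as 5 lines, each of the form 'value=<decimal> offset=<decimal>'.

Read 1: bits[0:3] width=3 -> value=3 (bin 011); offset now 3 = byte 0 bit 3; 21 bits remain
Read 2: bits[3:13] width=10 -> value=80 (bin 0001010000); offset now 13 = byte 1 bit 5; 11 bits remain
Read 3: bits[13:20] width=7 -> value=49 (bin 0110001); offset now 20 = byte 2 bit 4; 4 bits remain
Read 4: bits[20:22] width=2 -> value=2 (bin 10); offset now 22 = byte 2 bit 6; 2 bits remain
Read 5: bits[22:23] width=1 -> value=1 (bin 1); offset now 23 = byte 2 bit 7; 1 bits remain

Answer: value=3 offset=3
value=80 offset=13
value=49 offset=20
value=2 offset=22
value=1 offset=23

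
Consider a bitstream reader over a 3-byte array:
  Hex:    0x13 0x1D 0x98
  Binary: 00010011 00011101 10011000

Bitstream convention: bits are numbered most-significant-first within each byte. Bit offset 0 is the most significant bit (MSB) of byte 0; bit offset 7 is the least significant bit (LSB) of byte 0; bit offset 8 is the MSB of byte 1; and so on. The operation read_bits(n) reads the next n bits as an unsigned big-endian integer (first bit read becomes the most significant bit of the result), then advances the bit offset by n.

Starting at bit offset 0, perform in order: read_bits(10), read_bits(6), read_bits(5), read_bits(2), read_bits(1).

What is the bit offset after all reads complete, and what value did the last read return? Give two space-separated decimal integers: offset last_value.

Answer: 24 0

Derivation:
Read 1: bits[0:10] width=10 -> value=76 (bin 0001001100); offset now 10 = byte 1 bit 2; 14 bits remain
Read 2: bits[10:16] width=6 -> value=29 (bin 011101); offset now 16 = byte 2 bit 0; 8 bits remain
Read 3: bits[16:21] width=5 -> value=19 (bin 10011); offset now 21 = byte 2 bit 5; 3 bits remain
Read 4: bits[21:23] width=2 -> value=0 (bin 00); offset now 23 = byte 2 bit 7; 1 bits remain
Read 5: bits[23:24] width=1 -> value=0 (bin 0); offset now 24 = byte 3 bit 0; 0 bits remain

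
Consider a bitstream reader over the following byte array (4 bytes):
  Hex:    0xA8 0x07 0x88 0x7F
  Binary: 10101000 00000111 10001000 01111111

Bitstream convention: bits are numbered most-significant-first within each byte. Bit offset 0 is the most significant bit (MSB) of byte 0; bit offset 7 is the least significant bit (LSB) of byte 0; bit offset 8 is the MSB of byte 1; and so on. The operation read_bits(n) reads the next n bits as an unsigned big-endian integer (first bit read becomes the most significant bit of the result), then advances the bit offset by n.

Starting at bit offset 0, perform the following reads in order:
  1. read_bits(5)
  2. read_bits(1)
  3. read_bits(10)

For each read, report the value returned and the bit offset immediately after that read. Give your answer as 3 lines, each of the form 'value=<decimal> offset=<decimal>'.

Answer: value=21 offset=5
value=0 offset=6
value=7 offset=16

Derivation:
Read 1: bits[0:5] width=5 -> value=21 (bin 10101); offset now 5 = byte 0 bit 5; 27 bits remain
Read 2: bits[5:6] width=1 -> value=0 (bin 0); offset now 6 = byte 0 bit 6; 26 bits remain
Read 3: bits[6:16] width=10 -> value=7 (bin 0000000111); offset now 16 = byte 2 bit 0; 16 bits remain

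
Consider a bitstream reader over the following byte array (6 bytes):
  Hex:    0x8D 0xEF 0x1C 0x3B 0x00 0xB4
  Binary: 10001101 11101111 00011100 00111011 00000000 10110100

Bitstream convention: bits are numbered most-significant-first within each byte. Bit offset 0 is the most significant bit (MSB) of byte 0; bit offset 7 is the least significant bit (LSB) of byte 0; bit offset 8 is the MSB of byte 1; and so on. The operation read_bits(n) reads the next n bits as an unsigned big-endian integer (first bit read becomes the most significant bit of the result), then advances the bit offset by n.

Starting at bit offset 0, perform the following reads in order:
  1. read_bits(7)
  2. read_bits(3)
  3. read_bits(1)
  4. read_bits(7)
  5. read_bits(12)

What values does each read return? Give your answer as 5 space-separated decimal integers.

Read 1: bits[0:7] width=7 -> value=70 (bin 1000110); offset now 7 = byte 0 bit 7; 41 bits remain
Read 2: bits[7:10] width=3 -> value=7 (bin 111); offset now 10 = byte 1 bit 2; 38 bits remain
Read 3: bits[10:11] width=1 -> value=1 (bin 1); offset now 11 = byte 1 bit 3; 37 bits remain
Read 4: bits[11:18] width=7 -> value=60 (bin 0111100); offset now 18 = byte 2 bit 2; 30 bits remain
Read 5: bits[18:30] width=12 -> value=1806 (bin 011100001110); offset now 30 = byte 3 bit 6; 18 bits remain

Answer: 70 7 1 60 1806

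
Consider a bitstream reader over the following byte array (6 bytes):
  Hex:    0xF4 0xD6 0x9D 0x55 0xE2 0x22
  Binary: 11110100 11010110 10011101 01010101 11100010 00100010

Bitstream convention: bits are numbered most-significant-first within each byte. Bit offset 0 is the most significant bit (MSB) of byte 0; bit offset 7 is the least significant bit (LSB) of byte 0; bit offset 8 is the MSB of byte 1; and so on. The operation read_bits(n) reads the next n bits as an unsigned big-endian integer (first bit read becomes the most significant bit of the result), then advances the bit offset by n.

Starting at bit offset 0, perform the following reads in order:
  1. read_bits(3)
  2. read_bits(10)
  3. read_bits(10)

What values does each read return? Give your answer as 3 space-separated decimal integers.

Answer: 7 666 846

Derivation:
Read 1: bits[0:3] width=3 -> value=7 (bin 111); offset now 3 = byte 0 bit 3; 45 bits remain
Read 2: bits[3:13] width=10 -> value=666 (bin 1010011010); offset now 13 = byte 1 bit 5; 35 bits remain
Read 3: bits[13:23] width=10 -> value=846 (bin 1101001110); offset now 23 = byte 2 bit 7; 25 bits remain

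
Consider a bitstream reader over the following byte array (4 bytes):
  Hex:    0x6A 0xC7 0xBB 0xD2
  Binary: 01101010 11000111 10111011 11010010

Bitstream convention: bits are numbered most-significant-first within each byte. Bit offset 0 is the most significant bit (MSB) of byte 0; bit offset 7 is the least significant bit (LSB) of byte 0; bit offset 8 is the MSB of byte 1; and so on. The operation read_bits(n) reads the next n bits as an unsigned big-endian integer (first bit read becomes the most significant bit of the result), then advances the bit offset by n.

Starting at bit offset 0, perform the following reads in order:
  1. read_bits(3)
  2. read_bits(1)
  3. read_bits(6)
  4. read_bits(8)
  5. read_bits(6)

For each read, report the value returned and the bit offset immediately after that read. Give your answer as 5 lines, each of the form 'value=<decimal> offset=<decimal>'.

Read 1: bits[0:3] width=3 -> value=3 (bin 011); offset now 3 = byte 0 bit 3; 29 bits remain
Read 2: bits[3:4] width=1 -> value=0 (bin 0); offset now 4 = byte 0 bit 4; 28 bits remain
Read 3: bits[4:10] width=6 -> value=43 (bin 101011); offset now 10 = byte 1 bit 2; 22 bits remain
Read 4: bits[10:18] width=8 -> value=30 (bin 00011110); offset now 18 = byte 2 bit 2; 14 bits remain
Read 5: bits[18:24] width=6 -> value=59 (bin 111011); offset now 24 = byte 3 bit 0; 8 bits remain

Answer: value=3 offset=3
value=0 offset=4
value=43 offset=10
value=30 offset=18
value=59 offset=24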